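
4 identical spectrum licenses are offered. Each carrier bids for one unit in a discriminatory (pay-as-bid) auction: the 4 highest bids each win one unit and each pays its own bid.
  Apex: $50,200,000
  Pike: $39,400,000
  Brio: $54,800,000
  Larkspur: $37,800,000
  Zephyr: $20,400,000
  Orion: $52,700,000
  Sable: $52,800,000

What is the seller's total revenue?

Sorting: 54,800,000 (Brio), 52,800,000 (Sable), 52,700,000 (Orion), 50,200,000 (Apex), 39,400,000 (Pike), 37,800,000 (Larkspur), …
Top 4: Brio, Sable, Orion, Apex.
Total revenue = 54,800,000 + 52,800,000 + 52,700,000 + 50,200,000 = $210,500,000.

Total revenue: $210,500,000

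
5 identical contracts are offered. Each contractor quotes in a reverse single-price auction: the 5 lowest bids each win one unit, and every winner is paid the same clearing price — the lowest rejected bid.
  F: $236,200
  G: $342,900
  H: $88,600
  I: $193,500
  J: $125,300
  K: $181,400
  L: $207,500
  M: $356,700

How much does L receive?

Sorting: 88,600 (H), 125,300 (J), 181,400 (K), 193,500 (I), 207,500 (L), 236,200 (F), 342,900 (G), …
Lowest 5: H, J, K, I, L.
First losing bid is F's $236,200, which sets the uniform price.
L wins → is paid $236,200.

L is paid $236,200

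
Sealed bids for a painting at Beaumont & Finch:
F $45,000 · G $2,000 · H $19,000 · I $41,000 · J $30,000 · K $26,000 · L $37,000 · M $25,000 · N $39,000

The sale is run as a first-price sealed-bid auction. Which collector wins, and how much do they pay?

F pays $45,000

Bids ranked: 45,000 (F) > 41,000 (I) > 39,000 (N) > 37,000 (L) > 30,000 (J) > 26,000 (K) > …
F has the highest bid and pays exactly that: $45,000.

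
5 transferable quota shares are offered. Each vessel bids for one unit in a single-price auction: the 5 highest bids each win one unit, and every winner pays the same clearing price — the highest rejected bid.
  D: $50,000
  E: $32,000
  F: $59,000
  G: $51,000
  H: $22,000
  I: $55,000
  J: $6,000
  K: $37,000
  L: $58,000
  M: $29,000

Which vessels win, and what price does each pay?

Ordering the bids: 59,000 (F), 58,000 (L), 55,000 (I), 51,000 (G), 50,000 (D), 37,000 (K), 32,000 (E), …
The 5 highest are F, L, I, G, D.
Highest unsuccessful bid: $37,000 → clearing price.

F, L, I, G, D; each pays $37,000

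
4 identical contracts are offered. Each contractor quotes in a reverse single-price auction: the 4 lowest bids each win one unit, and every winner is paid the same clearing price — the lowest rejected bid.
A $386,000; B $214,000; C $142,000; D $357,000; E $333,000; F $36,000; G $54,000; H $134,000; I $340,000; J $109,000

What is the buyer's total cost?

Total cost: $568,000

Bids ranked low→high: 36,000 (F), 54,000 (G), 109,000 (J), 134,000 (H), 142,000 (C), 214,000 (B), …
Winners (4 units): F, G, J, H.
Lowest unsuccessful bid: $142,000 → clearing price.
Total cost = 4 × $142,000 = $568,000.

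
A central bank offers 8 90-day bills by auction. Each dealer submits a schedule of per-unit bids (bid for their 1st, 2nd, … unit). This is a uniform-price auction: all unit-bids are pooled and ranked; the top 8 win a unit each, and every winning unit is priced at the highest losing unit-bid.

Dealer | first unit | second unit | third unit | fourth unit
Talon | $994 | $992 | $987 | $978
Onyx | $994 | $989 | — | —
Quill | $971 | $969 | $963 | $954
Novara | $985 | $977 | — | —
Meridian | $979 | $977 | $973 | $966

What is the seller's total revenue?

Total revenue: $7,816

Pooled unit-bids ranked (top 8): 994 (Talon-1), 994 (Onyx-1), 992 (Talon-2), 989 (Onyx-2), 987 (Talon-3), 985 (Novara-1), 979 (Meridian-1), 978 (Talon-4)
First bid not allocated: $977.
Allocation: Meridian 1, Novara 1, Onyx 2, Talon 4. Every unit priced at $977.
Revenue = 8 × 977 = $7,816.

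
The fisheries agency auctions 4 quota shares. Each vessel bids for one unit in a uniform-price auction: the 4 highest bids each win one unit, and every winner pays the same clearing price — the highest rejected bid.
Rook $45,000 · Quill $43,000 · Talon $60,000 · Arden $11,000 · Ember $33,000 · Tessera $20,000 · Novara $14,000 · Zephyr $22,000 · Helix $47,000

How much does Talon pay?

Ordering the bids: 60,000 (Talon), 47,000 (Helix), 45,000 (Rook), 43,000 (Quill), 33,000 (Ember), 22,000 (Zephyr), …
The 4 highest are Talon, Helix, Rook, Quill.
Clearing price = highest rejected bid = $33,000.
Talon wins → pays $33,000.

Talon pays $33,000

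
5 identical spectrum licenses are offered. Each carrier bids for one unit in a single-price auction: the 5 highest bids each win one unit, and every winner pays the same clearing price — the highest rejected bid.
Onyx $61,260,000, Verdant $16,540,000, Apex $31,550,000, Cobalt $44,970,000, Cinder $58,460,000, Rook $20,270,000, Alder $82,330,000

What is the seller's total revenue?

Ordering the bids: 82,330,000 (Alder), 61,260,000 (Onyx), 58,460,000 (Cinder), 44,970,000 (Cobalt), 31,550,000 (Apex), 20,270,000 (Rook), 16,540,000 (Verdant)
Top 5: Alder, Onyx, Cinder, Cobalt, Apex.
Highest unsuccessful bid: $20,270,000 → clearing price.
Total revenue = 5 × $20,270,000 = $101,350,000.

Total revenue: $101,350,000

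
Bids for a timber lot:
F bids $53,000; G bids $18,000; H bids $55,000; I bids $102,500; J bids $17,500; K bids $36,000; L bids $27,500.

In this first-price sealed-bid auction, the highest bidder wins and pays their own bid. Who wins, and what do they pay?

I pays $102,500

Sorting bids: 102,500 (I) > 55,000 (H) > 53,000 (F) > 36,000 (K) > 27,500 (L) > 18,000 (G) > …
I has the highest bid and pays exactly that: $102,500.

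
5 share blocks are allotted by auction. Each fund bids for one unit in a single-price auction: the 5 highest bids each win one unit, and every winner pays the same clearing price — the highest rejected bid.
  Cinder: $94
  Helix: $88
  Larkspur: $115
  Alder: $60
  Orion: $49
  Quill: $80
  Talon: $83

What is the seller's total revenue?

Total revenue: $300

Ordering the bids: 115 (Larkspur), 94 (Cinder), 88 (Helix), 83 (Talon), 80 (Quill), 60 (Alder), 49 (Orion)
Top 5: Larkspur, Cinder, Helix, Talon, Quill.
First losing bid is Alder's $60, which sets the uniform price.
Total revenue = 5 × $60 = $300.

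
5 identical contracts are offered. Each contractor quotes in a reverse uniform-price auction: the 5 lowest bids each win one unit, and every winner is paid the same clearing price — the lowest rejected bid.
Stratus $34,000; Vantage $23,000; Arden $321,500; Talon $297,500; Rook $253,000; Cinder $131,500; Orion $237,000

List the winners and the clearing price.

Vantage, Stratus, Cinder, Orion, Rook; each is paid $297,500

Ordering the bids: 23,000 (Vantage), 34,000 (Stratus), 131,500 (Cinder), 237,000 (Orion), 253,000 (Rook), 297,500 (Talon), 321,500 (Arden)
The 5 lowest are Vantage, Stratus, Cinder, Orion, Rook.
Clearing price = lowest rejected bid = $297,500.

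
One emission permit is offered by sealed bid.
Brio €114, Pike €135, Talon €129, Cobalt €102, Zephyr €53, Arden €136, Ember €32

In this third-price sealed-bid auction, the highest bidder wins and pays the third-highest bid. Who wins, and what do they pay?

Bids ranked: 136 (Arden) > 135 (Pike) > 129 (Talon) > 114 (Brio) > 102 (Cobalt) > 53 (Zephyr) > …
Arden wins; payment is bid #3 in the ranking = €129.

Arden pays €129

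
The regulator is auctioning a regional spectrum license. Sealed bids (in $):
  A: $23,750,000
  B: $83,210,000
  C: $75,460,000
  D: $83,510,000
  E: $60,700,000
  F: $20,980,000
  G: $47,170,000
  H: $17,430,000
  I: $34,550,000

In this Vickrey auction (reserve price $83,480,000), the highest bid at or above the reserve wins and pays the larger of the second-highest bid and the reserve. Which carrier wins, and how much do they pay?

D pays $83,480,000

Sorting bids: 83,510,000 (D) > 83,210,000 (B) > 75,460,000 (C) > 60,700,000 (E) > 47,170,000 (G) > 34,550,000 (I) > …
D has the top bid at or above the reserve ($83,510,000).
max(second-highest $83,210,000, reserve $83,480,000) = $83,480,000.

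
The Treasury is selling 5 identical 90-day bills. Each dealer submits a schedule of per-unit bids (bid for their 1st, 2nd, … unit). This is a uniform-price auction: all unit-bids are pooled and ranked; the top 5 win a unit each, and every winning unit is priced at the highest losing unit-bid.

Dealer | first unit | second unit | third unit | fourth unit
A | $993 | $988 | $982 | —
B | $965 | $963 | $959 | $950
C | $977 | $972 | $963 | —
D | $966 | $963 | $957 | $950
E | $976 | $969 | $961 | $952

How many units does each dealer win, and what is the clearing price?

Pooled unit-bids ranked (top 5): 993 (A-1), 988 (A-2), 982 (A-3), 977 (C-1), 976 (E-1)
The (k+1)-th unit-bid is $972.
Allocation: A 3, C 1, E 1.

A 3, C 1, E 1; clearing price $972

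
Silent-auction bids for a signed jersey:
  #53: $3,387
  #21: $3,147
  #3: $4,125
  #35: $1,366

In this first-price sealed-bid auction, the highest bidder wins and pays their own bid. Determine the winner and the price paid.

Rule: the highest bidder wins and pays their own bid.
Sorting bids: 4,125 (#3) > 3,387 (#53) > 3,147 (#21) > 1,366 (#35)
#3 has the highest bid and pays exactly that: $4,125.

#3 pays $4,125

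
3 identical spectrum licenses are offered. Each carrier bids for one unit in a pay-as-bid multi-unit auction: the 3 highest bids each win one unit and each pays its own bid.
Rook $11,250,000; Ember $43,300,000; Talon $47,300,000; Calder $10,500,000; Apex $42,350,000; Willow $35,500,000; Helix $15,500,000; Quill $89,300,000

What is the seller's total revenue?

Ordering the bids: 89,300,000 (Quill), 47,300,000 (Talon), 43,300,000 (Ember), 42,350,000 (Apex), 35,500,000 (Willow), …
Top 3: Quill, Talon, Ember.
Total revenue = 89,300,000 + 47,300,000 + 43,300,000 = $179,900,000.

Total revenue: $179,900,000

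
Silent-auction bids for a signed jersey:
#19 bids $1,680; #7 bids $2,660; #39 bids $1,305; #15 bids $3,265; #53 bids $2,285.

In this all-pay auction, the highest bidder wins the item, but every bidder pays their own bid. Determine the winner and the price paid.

#15 pays $3,265

Rule: the highest bidder wins the item, but every bidder pays their own bid.
Sorting bids: 3,265 (#15) > 2,660 (#7) > 2,285 (#53) > 1,680 (#19) > 1,305 (#39)
#15 is highest and takes the item; every bidder forfeits their bid.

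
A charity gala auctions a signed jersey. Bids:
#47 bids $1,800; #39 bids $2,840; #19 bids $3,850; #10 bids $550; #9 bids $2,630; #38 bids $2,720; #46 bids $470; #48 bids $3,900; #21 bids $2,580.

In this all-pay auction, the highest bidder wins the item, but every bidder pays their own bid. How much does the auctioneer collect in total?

Sorting bids: 3,900 (#48) > 3,850 (#19) > 2,840 (#39) > 2,720 (#38) > 2,630 (#9) > 2,580 (#21) > …
Every bidder forfeits their bid regardless of winning.
Revenue = 1,800 + 2,840 + 3,850 + 550 + 2,630 + 2,720 + 470 + 3,900 + 2,580 = $21,340.

Total revenue: $21,340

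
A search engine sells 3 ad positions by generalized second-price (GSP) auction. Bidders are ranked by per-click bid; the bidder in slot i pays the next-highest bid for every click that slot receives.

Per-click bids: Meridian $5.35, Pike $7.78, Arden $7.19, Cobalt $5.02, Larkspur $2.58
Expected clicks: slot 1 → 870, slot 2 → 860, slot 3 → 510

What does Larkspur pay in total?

Ranked by bid: $7.78 (Pike) > $7.19 (Arden) > $5.35 (Meridian) > $5.02 (Cobalt) > …
Larkspur ranks below slot 3 → no slot, pays nothing.

Larkspur pays $0.00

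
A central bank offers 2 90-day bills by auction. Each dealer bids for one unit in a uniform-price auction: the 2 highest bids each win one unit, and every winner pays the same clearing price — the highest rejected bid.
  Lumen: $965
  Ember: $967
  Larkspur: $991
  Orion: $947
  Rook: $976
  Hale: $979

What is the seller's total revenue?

Total revenue: $1,952

Sorting: 991 (Larkspur), 979 (Hale), 976 (Rook), 967 (Ember), …
The 2 highest are Larkspur, Hale.
First losing bid is Rook's $976, which sets the uniform price.
Total revenue = 2 × $976 = $1,952.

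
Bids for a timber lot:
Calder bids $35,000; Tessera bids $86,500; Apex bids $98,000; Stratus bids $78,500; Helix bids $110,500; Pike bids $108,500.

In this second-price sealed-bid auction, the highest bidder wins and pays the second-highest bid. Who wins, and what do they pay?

Helix pays $108,500

Second-price sealed-bid auction: the highest bidder wins and pays the second-highest bid.
Sorting bids: 110,500 (Helix) > 108,500 (Pike) > 98,000 (Apex) > 86,500 (Tessera) > 78,500 (Stratus) > 35,000 (Calder)
Helix wins with the highest bid; price is set by the runner-up at $108,500.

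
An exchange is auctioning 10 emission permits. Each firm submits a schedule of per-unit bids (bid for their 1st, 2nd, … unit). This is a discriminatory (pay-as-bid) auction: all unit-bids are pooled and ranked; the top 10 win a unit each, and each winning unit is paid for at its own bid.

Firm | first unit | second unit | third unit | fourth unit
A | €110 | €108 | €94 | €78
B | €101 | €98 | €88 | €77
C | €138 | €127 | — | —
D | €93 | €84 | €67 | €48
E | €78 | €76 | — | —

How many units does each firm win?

A 3, B 3, C 2, D 2

Pooled unit-bids ranked (top 10): 138 (C-1), 127 (C-2), 110 (A-1), 108 (A-2), 101 (B-1), 98 (B-2), 94 (A-3), 93 (D-1), 88 (B-3), 84 (D-2)
Next rejected bid: €78 (not a price — pay-as-bid).
Allocation: A 3, B 3, C 2, D 2.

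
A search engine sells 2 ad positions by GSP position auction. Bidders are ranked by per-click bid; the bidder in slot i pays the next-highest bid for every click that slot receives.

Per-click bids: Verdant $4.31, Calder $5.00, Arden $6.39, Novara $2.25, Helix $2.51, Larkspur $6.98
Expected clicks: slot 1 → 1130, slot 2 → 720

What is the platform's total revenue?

Total revenue: $10820.70

Ranked by bid: $6.98 (Larkspur) > $6.39 (Arden) > $5.00 (Calder) > …
Slot 1: Larkspur pays $6.39 × 1130 = $7220.70
Slot 2: Arden pays $5.00 × 720 = $3600.00
Total = $10820.70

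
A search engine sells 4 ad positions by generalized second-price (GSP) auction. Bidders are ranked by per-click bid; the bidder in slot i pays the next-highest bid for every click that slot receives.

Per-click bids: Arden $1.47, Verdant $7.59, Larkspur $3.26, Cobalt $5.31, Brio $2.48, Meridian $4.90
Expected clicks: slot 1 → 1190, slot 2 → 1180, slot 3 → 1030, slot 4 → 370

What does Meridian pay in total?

Per-click bids in order: $7.59 (Verdant) > $5.31 (Cobalt) > $4.90 (Meridian) > $3.26 (Larkspur) > $2.48 (Brio) > …
Meridian holds slot 3 → pays next bid $3.26 × 1030 clicks = $3357.80.

Meridian pays $3357.80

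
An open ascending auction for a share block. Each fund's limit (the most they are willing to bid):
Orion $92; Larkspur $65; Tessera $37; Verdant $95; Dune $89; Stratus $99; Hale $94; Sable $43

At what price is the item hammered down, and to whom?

Rule: the price rises until one bidder remains; the winner pays the price at which the last rival dropped out.
Limits in order: 99 (Stratus) > 95 (Verdant) > 94 (Hale) > 92 (Orion) > 89 (Dune) > 65 (Larkspur) > …
Bidding ends when Verdant exits at $95; Stratus takes it.

Stratus wins at $95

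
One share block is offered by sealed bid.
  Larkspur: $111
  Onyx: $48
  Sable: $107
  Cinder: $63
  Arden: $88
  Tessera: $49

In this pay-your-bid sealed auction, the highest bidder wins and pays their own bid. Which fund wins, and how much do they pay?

Larkspur pays $111

Rule: the highest bidder wins and pays their own bid.
Sorting bids: 111 (Larkspur) > 107 (Sable) > 88 (Arden) > 63 (Cinder) > 49 (Tessera) > 48 (Onyx)
Larkspur has the highest bid and pays exactly that: $111.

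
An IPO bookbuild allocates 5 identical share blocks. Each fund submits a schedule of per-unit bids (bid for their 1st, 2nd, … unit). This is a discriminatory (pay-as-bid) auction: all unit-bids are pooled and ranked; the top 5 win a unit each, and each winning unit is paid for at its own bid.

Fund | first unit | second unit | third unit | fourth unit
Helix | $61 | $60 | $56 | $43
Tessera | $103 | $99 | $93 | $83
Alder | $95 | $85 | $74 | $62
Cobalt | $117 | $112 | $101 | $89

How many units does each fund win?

Pooled unit-bids ranked (top 5): 117 (Cobalt-1), 112 (Cobalt-2), 103 (Tessera-1), 101 (Cobalt-3), 99 (Tessera-2)
Next rejected bid: $95 (not a price — pay-as-bid).
Allocation: Cobalt 3, Tessera 2.

Cobalt 3, Tessera 2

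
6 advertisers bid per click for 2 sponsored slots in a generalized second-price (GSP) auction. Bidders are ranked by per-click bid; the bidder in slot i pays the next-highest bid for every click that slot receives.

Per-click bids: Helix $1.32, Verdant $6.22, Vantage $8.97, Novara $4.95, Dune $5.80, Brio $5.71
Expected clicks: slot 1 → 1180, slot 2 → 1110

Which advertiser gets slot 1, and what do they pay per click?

Vantage; $6.22 per click

Per-click bids in order: $8.97 (Vantage) > $6.22 (Verdant) > $5.80 (Dune) > …
Slot 1 goes to the first-ranked bidder, Vantage, who pays the next bid down: $6.22/click.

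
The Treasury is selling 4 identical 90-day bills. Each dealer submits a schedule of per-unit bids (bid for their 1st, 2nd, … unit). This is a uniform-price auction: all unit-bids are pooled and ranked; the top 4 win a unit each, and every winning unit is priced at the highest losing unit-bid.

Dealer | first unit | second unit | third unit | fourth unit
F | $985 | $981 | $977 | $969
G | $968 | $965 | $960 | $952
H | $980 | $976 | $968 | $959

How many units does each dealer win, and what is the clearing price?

F 3, H 1; clearing price $976

All unit-bids, highest first — top 4: 985 (F-1), 981 (F-2), 980 (H-1), 977 (F-3)
The (k+1)-th unit-bid is $976.
Allocation: F 3, H 1.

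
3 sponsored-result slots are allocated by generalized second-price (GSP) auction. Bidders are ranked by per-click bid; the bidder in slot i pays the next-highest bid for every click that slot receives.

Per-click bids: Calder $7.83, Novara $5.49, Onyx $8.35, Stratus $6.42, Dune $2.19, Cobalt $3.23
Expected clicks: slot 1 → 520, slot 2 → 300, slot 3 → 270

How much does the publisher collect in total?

Total revenue: $7479.90

Sorting advertisers: $8.35 (Onyx) > $7.83 (Calder) > $6.42 (Stratus) > $5.49 (Novara) > …
Slot 1: Onyx pays $7.83 × 520 = $4071.60
Slot 2: Calder pays $6.42 × 300 = $1926.00
Slot 3: Stratus pays $5.49 × 270 = $1482.30
Total = $7479.90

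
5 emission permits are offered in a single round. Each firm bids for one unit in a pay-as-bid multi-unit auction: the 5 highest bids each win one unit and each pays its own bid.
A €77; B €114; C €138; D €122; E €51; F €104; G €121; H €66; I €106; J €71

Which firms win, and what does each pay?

C €138, D €122, G €121, B €114, I €106

Ordering the bids: 138 (C), 122 (D), 121 (G), 114 (B), 106 (I), 104 (F), 77 (A), …
The 5 highest are C, D, G, B, I.
Each winner pays its own bid: C €138, D €122, G €121, B €114, I €106.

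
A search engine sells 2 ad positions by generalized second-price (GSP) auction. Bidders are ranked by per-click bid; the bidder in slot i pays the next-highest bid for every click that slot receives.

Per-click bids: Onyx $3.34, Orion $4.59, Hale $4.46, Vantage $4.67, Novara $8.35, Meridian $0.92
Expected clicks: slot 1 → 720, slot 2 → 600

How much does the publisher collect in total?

Ranked by bid: $8.35 (Novara) > $4.67 (Vantage) > $4.59 (Orion) > …
Slot 1: Novara pays $4.67 × 720 = $3362.40
Slot 2: Vantage pays $4.59 × 600 = $2754.00
Total = $6116.40

Total revenue: $6116.40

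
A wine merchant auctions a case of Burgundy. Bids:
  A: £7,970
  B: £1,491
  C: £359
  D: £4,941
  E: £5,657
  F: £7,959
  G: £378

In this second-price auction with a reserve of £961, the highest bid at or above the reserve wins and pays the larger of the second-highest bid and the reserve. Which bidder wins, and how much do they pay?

Rule: the highest bid at or above the reserve wins and pays the larger of the second-highest bid and the reserve.
Bids ranked: 7,970 (A) > 7,959 (F) > 5,657 (E) > 4,941 (D) > 1,491 (B) > 378 (G) > …
A has the top bid at or above the reserve (£7,970).
Second-highest bid £7,959 exceeds the reserve £961 → payment £7,959.

A pays £7,959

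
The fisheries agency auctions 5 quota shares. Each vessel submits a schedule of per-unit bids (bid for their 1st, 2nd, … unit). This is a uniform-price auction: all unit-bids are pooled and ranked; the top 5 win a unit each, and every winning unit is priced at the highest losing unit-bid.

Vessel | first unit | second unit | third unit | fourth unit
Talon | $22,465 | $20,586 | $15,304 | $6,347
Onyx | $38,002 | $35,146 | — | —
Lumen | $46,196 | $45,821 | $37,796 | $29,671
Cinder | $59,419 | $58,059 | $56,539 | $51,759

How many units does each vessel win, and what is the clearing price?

Merging the schedules and taking the best 5: 59,419 (Cinder-1), 58,059 (Cinder-2), 56,539 (Cinder-3), 51,759 (Cinder-4), 46,196 (Lumen-1)
Highest rejected unit-bid = $45,821.
Allocation: Cinder 4, Lumen 1.

Cinder 4, Lumen 1; clearing price $45,821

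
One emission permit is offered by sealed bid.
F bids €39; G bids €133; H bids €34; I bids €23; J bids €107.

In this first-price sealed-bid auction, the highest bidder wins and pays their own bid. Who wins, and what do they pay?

Rule: the highest bidder wins and pays their own bid.
Bids ranked: 133 (G) > 107 (J) > 39 (F) > 34 (H) > 23 (I)
G has the highest bid and pays exactly that: €133.

G pays €133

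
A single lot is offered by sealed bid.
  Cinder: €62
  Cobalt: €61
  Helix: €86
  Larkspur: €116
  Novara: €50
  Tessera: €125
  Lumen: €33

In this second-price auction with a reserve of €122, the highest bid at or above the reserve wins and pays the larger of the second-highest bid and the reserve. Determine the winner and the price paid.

Rule: the highest bid at or above the reserve wins and pays the larger of the second-highest bid and the reserve.
Sorting bids: 125 (Tessera) > 116 (Larkspur) > 86 (Helix) > 62 (Cinder) > 61 (Cobalt) > 50 (Novara) > …
Tessera has the top bid at or above the reserve (€125).
max(second-highest €116, reserve €122) = €122.

Tessera pays €122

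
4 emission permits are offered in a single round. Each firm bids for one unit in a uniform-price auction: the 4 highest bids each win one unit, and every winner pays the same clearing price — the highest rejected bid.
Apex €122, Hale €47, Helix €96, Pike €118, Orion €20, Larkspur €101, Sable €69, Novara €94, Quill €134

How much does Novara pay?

Novara pays €0

Bids ranked high→low: 134 (Quill), 122 (Apex), 118 (Pike), 101 (Larkspur), 96 (Helix), 94 (Novara), …
Top 4: Quill, Apex, Pike, Larkspur.
Clearing price = highest rejected bid = €96.
Novara does not win → pays €0.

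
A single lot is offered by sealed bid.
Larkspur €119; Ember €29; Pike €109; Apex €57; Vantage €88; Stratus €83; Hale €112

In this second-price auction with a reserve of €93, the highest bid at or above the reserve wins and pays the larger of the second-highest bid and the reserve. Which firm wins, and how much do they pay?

Sorting bids: 119 (Larkspur) > 112 (Hale) > 109 (Pike) > 88 (Vantage) > 83 (Stratus) > 57 (Apex) > …
Highest eligible bid: Larkspur at €119.
max(second-highest €112, reserve €93) = €112; the reserve does not bind.

Larkspur pays €112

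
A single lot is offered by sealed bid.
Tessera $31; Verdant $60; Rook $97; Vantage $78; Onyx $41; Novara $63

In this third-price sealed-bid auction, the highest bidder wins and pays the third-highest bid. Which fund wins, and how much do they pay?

Third-price sealed-bid auction: the highest bidder wins and pays the third-highest bid.
Bids in order: 97 (Rook) > 78 (Vantage) > 63 (Novara) > 60 (Verdant) > 41 (Onyx) > 31 (Tessera)
Rook wins; payment is bid #3 in the ranking = $63.

Rook pays $63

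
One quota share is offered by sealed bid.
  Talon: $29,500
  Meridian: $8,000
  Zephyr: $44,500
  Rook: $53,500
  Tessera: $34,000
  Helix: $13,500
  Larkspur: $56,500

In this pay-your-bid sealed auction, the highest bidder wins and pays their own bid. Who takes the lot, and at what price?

Sorting bids: 56,500 (Larkspur) > 53,500 (Rook) > 44,500 (Zephyr) > 34,000 (Tessera) > 29,500 (Talon) > 13,500 (Helix) > …
Larkspur is highest → pays own bid, $56,500.

Larkspur pays $56,500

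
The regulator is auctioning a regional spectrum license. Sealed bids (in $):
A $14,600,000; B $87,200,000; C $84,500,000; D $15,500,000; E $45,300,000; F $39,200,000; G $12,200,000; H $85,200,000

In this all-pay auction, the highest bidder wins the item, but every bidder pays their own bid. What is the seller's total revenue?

Bids in order: 87,200,000 (B) > 85,200,000 (H) > 84,500,000 (C) > 45,300,000 (E) > 39,200,000 (F) > 15,500,000 (D) > …
Every bidder forfeits their bid regardless of winning.
Revenue = 14,600,000 + 87,200,000 + 84,500,000 + 15,500,000 + 45,300,000 + 39,200,000 + 12,200,000 + 85,200,000 = $383,700,000.

Total revenue: $383,700,000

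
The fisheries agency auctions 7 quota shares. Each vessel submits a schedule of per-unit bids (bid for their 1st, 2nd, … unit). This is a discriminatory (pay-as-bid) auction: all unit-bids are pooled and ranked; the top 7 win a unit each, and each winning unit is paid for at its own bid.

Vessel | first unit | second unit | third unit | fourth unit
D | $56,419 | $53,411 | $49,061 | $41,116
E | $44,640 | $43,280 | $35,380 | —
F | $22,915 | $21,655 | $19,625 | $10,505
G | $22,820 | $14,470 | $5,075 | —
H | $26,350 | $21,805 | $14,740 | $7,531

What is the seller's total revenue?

Pooled unit-bids ranked (top 7): 56,419 (D-1), 53,411 (D-2), 49,061 (D-3), 44,640 (E-1), 43,280 (E-2), 41,116 (D-4), 35,380 (E-3)
Next rejected bid: $26,350 (not a price — pay-as-bid).
Each winning unit pays its own bid.
Revenue = 56,419 + 53,411 + 49,061 + 44,640 + 43,280 + 41,116 + 35,380 = $323,307.

Total revenue: $323,307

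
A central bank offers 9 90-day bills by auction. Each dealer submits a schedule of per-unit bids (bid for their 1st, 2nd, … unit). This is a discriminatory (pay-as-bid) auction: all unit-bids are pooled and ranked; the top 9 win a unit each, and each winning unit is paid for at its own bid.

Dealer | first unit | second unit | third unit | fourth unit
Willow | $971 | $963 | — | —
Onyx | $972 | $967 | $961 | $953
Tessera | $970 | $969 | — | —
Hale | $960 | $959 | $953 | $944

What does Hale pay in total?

Hale pays $1,919

Pooled unit-bids ranked (top 9): 972 (Onyx-1), 971 (Willow-1), 970 (Tessera-1), 969 (Tessera-2), 967 (Onyx-2), 963 (Willow-2), 961 (Onyx-3), 960 (Hale-1), 959 (Hale-2)
Next rejected bid: $953 (not a price — pay-as-bid).
Hale's winning unit-bids: 960 + 959 = $1,919.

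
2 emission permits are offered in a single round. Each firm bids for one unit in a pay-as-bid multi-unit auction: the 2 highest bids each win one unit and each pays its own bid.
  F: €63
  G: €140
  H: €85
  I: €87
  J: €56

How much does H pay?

H pays €0

Bids ranked high→low: 140 (G), 87 (I), 85 (H), 63 (F), …
Winners (2 units): G, I.
H does not win → €0.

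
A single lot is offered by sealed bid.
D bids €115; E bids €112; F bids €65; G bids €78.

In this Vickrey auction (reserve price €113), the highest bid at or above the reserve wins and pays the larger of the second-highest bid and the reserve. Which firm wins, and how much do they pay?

D pays €113

Bids ranked: 115 (D) > 112 (E) > 78 (G) > 65 (F)
Highest eligible bid: D at €115.
max(second-highest €112, reserve €113) = €113.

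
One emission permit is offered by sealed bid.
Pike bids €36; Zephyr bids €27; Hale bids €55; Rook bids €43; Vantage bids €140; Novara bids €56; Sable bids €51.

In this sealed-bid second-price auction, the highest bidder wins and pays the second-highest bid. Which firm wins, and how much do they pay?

Vantage pays €56

Sealed-bid second-price auction: the highest bidder wins and pays the second-highest bid.
Bids in order: 140 (Vantage) > 56 (Novara) > 55 (Hale) > 51 (Sable) > 43 (Rook) > 36 (Pike) > …
Vantage wins with the highest bid; price is set by the runner-up at €56.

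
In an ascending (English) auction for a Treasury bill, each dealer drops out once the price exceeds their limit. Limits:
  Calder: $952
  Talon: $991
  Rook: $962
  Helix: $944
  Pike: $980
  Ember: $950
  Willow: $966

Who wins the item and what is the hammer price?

Open ascending-bid auction: the price rises until one bidder remains; the winner pays the price at which the last rival dropped out.
Limits in order: 991 (Talon) > 980 (Pike) > 966 (Willow) > 962 (Rook) > 952 (Calder) > 950 (Ember) > …
Once the price passes $980, only Talon is left; the hammer falls at Pike's limit of $980.

Talon wins at $980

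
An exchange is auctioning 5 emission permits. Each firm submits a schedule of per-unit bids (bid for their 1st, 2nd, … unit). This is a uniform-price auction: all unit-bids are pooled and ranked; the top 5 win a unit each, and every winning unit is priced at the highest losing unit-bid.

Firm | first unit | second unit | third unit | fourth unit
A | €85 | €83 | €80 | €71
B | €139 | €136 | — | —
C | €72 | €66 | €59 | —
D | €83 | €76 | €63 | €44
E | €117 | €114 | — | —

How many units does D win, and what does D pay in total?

Pooled unit-bids ranked (top 5): 139 (B-1), 136 (B-2), 117 (E-1), 114 (E-2), 85 (A-1)
The (k+1)-th unit-bid is €83.
D wins 0 unit(s) at €83 each.

D: 0 units, pays €0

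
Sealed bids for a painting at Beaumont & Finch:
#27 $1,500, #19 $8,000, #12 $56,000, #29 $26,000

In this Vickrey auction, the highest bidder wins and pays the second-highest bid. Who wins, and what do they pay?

Bids ranked: 56,000 (#12) > 26,000 (#29) > 8,000 (#19) > 1,500 (#27)
#12 is highest; pays the second-highest bid, $26,000.

#12 pays $26,000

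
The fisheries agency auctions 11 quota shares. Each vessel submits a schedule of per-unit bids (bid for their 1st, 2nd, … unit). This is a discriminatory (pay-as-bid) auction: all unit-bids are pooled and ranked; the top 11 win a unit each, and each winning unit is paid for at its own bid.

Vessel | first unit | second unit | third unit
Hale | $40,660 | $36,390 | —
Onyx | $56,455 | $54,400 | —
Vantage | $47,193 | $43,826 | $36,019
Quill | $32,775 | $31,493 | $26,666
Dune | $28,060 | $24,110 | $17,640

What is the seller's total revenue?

Merging the schedules and taking the best 11: 56,455 (Onyx-1), 54,400 (Onyx-2), 47,193 (Vantage-1), 43,826 (Vantage-2), 40,660 (Hale-1), 36,390 (Hale-2), 36,019 (Vantage-3), 32,775 (Quill-1), 31,493 (Quill-2), 28,060 (Dune-1), 26,666 (Quill-3)
Next rejected bid: $24,110 (not a price — pay-as-bid).
Each winning unit pays its own bid.
Revenue = 56,455 + 54,400 + 47,193 + 43,826 + 40,660 + 36,390 + 36,019 + 32,775 + 31,493 + 28,060 + 26,666 = $433,937.

Total revenue: $433,937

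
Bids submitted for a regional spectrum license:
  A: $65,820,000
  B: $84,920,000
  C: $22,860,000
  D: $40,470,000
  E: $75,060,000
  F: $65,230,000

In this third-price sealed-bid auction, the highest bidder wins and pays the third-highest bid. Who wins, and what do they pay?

B pays $65,820,000

Sorting bids: 84,920,000 (B) > 75,060,000 (E) > 65,820,000 (A) > 65,230,000 (F) > 40,470,000 (D) > 22,860,000 (C)
B wins; payment is bid #3 in the ranking = $65,820,000.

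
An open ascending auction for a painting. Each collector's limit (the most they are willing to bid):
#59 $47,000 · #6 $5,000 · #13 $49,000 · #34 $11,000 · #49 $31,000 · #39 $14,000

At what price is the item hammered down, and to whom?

Rule: the price rises until one bidder remains; the winner pays the price at which the last rival dropped out.
Limits ranked: 49,000 (#13) > 47,000 (#59) > 31,000 (#49) > 14,000 (#39) > 11,000 (#34) > 5,000 (#6)
Bidding ends when #59 exits at $47,000; #13 takes it.

#13 wins at $47,000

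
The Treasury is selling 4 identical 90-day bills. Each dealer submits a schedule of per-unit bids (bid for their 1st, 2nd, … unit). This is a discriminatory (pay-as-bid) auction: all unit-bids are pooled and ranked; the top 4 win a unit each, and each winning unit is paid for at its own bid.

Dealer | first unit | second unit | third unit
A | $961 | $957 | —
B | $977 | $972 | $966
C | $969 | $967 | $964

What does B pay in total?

B pays $1,949

Merging the schedules and taking the best 4: 977 (B-1), 972 (B-2), 969 (C-1), 967 (C-2)
Next rejected bid: $966 (not a price — pay-as-bid).
B's winning unit-bids: 977 + 972 = $1,949.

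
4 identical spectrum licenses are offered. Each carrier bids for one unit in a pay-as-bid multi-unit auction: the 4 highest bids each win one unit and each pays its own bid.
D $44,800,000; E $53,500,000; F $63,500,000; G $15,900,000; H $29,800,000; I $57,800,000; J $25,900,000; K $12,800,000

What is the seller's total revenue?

Total revenue: $219,600,000

Sorting: 63,500,000 (F), 57,800,000 (I), 53,500,000 (E), 44,800,000 (D), 29,800,000 (H), 25,900,000 (J), …
The 4 highest are F, I, E, D.
Total revenue = 63,500,000 + 57,800,000 + 53,500,000 + 44,800,000 = $219,600,000.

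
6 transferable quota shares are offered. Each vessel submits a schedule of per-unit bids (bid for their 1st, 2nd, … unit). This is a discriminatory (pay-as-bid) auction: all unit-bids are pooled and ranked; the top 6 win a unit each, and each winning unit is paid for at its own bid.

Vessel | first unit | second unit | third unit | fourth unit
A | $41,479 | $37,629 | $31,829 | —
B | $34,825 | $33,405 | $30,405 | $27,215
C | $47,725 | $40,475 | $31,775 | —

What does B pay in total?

Merging the schedules and taking the best 6: 47,725 (C-1), 41,479 (A-1), 40,475 (C-2), 37,629 (A-2), 34,825 (B-1), 33,405 (B-2)
Next rejected bid: $31,829 (not a price — pay-as-bid).
B's winning unit-bids: 34,825 + 33,405 = $68,230.

B pays $68,230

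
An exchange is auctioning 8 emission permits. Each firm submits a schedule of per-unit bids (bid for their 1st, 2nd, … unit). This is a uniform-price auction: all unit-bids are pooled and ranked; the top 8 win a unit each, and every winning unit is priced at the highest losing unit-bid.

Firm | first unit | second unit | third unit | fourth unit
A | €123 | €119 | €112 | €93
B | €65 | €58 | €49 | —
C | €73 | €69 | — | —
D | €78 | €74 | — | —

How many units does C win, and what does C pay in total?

All unit-bids, highest first — top 8: 123 (A-1), 119 (A-2), 112 (A-3), 93 (A-4), 78 (D-1), 74 (D-2), 73 (C-1), 69 (C-2)
First bid not allocated: €65.
C wins 2 unit(s) at €65 each.

C: 2 units, pays €130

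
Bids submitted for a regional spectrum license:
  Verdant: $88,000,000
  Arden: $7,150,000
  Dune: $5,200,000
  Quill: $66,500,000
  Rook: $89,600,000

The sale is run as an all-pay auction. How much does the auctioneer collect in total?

Total revenue: $256,450,000

Sorting bids: 89,600,000 (Rook) > 88,000,000 (Verdant) > 66,500,000 (Quill) > 7,150,000 (Arden) > 5,200,000 (Dune)
Every bidder forfeits their bid regardless of winning.
Revenue = 88,000,000 + 7,150,000 + 5,200,000 + 66,500,000 + 89,600,000 = $256,450,000.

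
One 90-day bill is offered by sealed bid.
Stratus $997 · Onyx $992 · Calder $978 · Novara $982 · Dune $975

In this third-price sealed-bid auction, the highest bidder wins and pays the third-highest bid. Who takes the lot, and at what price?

Stratus pays $982

Bids ranked: 997 (Stratus) > 992 (Onyx) > 982 (Novara) > 978 (Calder) > 975 (Dune)
Stratus is highest; pays the third-highest bid, $982.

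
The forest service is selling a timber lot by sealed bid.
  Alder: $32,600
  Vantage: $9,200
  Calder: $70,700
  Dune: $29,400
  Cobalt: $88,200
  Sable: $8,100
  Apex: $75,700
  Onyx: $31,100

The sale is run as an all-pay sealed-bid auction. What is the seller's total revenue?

Total revenue: $345,000

Bids in order: 88,200 (Cobalt) > 75,700 (Apex) > 70,700 (Calder) > 32,600 (Alder) > 31,100 (Onyx) > 29,400 (Dune) > …
Every bidder forfeits their bid regardless of winning.
Revenue = 32,600 + 9,200 + 70,700 + 29,400 + 88,200 + 8,100 + 75,700 + 31,100 = $345,000.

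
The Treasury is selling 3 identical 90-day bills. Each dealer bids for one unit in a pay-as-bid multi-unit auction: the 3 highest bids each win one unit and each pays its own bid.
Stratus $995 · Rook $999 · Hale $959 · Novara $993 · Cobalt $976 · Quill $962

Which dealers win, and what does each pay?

Ordering the bids: 999 (Rook), 995 (Stratus), 993 (Novara), 976 (Cobalt), 962 (Quill), …
Top 3: Rook, Stratus, Novara.
Each winner pays its own bid: Rook $999, Stratus $995, Novara $993.

Rook $999, Stratus $995, Novara $993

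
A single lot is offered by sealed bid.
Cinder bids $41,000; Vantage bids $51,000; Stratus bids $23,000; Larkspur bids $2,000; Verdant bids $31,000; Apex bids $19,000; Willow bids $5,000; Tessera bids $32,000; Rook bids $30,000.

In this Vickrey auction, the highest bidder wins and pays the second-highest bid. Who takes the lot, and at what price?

Vantage pays $41,000

Bids in order: 51,000 (Vantage) > 41,000 (Cinder) > 32,000 (Tessera) > 31,000 (Verdant) > 30,000 (Rook) > 23,000 (Stratus) > …
Vantage is highest; pays the second-highest bid, $41,000.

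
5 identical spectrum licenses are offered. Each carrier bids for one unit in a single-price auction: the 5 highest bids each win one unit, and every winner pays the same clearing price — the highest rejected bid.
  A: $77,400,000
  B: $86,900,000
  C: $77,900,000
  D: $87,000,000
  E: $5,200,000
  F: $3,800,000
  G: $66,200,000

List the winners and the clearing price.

Bids ranked high→low: 87,000,000 (D), 86,900,000 (B), 77,900,000 (C), 77,400,000 (A), 66,200,000 (G), 5,200,000 (E), 3,800,000 (F)
Winners (5 units): D, B, C, A, G.
Highest unsuccessful bid: $5,200,000 → clearing price.

D, B, C, A, G; each pays $5,200,000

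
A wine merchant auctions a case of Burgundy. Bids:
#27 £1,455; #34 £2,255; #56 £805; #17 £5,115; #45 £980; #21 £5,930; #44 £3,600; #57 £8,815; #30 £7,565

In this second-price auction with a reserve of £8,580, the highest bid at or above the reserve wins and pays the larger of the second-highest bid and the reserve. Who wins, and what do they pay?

Bids in order: 8,815 (#57) > 7,565 (#30) > 5,930 (#21) > 5,115 (#17) > 3,600 (#44) > 2,255 (#34) > …
Highest eligible bid: #57 at £8,815.
Second-highest bid £7,565 is below the reserve £8,580, so the reserve binds → payment £8,580.

#57 pays £8,580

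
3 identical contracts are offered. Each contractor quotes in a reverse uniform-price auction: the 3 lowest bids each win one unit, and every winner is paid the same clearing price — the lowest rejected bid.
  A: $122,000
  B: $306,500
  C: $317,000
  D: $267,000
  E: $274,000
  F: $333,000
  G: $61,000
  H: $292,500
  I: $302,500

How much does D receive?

D is paid $274,000

Sorting: 61,000 (G), 122,000 (A), 267,000 (D), 274,000 (E), 292,500 (H), …
Lowest 3: G, A, D.
First losing bid is E's $274,000, which sets the uniform price.
D wins → is paid $274,000.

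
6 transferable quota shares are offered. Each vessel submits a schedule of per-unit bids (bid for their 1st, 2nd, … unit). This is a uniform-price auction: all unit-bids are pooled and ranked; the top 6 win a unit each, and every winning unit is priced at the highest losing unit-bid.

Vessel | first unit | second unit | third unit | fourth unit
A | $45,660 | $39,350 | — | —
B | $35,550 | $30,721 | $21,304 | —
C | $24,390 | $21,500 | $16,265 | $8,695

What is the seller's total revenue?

All unit-bids, highest first — top 6: 45,660 (A-1), 39,350 (A-2), 35,550 (B-1), 30,721 (B-2), 24,390 (C-1), 21,500 (C-2)
First bid not allocated: $21,304.
Allocation: A 2, B 2, C 2. Every unit priced at $21,304.
Revenue = 6 × 21,304 = $127,824.

Total revenue: $127,824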